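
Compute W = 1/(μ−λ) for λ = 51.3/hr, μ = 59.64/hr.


W = 1/(μ−λ) = 1/(59.64 − 51.3) = 1/8.34 = 0.1199 hr

Final: 0.1199 hr


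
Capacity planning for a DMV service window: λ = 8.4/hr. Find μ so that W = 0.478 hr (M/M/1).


W = 1/(μ−λ) ⇒ μ − λ = 1/W = 1/0.478 = 2.0921
μ = λ + 1/W = 8.4 + 2.0921 = 10.4921 per hr

Final: 10.4921 /hr


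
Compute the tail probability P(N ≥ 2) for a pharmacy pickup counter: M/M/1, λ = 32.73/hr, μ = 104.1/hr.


ρ = 32.73/104.1 = 0.3144
P(N ≥ n) = ρ^n = 0.3144^2 = 0.098853

Final: 0.098853


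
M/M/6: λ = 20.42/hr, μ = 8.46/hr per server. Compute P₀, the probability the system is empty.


a = λ/μ = 20.42/8.46 = 2.4137; ρ = a/c = 0.4023
Σ_{k=0}^{5} a^k/k! (terms k=0..5) = 1.00000 + 2.41371 + 2.91300 + 2.34372 + 1.41426 + 0.68272 = 10.76742
Tail: a^6/(6!(1−ρ)) = 197.74807/(720·0.5977) = 0.45950
P₀ = 1/(10.76742 + 0.45950) = 1/11.22692 = 0.089072

Final: 0.089072


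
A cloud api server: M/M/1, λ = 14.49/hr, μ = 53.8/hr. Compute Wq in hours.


ρ = 14.49/53.8 = 0.2693
Wq = ρ/(μ−λ) = 0.2693/(53.8 − 14.49) = 0.2693/39.31 = 0.006851 hr

Final: 0.006851 hr


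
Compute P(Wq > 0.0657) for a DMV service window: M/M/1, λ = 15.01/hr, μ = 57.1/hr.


ρ = 15.01/57.1 = 0.2629
P(Wq > t) = ρ·e^{−(μ−λ)t} = 0.2629·e^{−2.7653}
= 0.2629·0.062956 = 0.016549

Final: 0.016549


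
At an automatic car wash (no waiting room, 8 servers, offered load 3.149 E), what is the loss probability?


B(c,a) = (a^c/c!) / Σ_{k=0}^{c} a^k/k!
a^8/8! = 0.239806
Σ terms (k=0..8): 1.00000 + 3.14900 + 4.95810 + 5.20435 + 4.09713 + 2.58037 + 1.35426 + 0.60923 + 0.23981 = 23.192247
B = 0.239806/23.192247 = 0.010340

Final: 0.010340


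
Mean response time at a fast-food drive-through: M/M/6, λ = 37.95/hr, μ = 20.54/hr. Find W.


a = 1.8476; ρ = 0.3079; P₀ = 0.157469
Lq = P₀·a^c·ρ/(c!(1−ρ)²) = 0.005594
Wq = Lq/λ = 0.005594/37.95 = 0.0001474 hr
W = Wq + 1/μ = 0.0001474 + 0.04869 = 0.04883 hr

Final: 0.04883 hr


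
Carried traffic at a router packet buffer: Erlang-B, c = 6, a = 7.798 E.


B(6,7.798) = 0.378591 (Erlang-B)
Carried load = a(1 − B) = 7.798·(1 − 0.378591) = 7.798·0.621409 = 4.8457 E

Final: 4.8457 Erlangs


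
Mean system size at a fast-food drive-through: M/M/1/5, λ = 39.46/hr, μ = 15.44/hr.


ρ = 39.46/15.44 = 2.5557
L = ρ[1 − (K+1)ρ^K + Kρ^(K+1)] / [(1−ρ)(1−ρ^(K+1))]
Numerator: 2.5557·(1 − 6·109.030731 + 5·278.649783) = 1891.382533
Denominator: (-1.5557)·(-277.649783) = 431.939624
L = 1891.382533/431.939624 = 4.3788

Final: 4.3788


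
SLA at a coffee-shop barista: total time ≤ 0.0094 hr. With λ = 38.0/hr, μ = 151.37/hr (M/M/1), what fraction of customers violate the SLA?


W ~ Exponential(μ−λ) for M/M/1.
μ − λ = 151.37 − 38.0 = 113.3700
P(W > t) = e^{−(μ−λ)t} = e^{−1.0657} = 0.344494

Final: 0.344494


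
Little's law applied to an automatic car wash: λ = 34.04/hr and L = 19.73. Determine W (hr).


W = L/λ = 19.73/34.04 = 0.5796 hr

Final: 0.5796 hr


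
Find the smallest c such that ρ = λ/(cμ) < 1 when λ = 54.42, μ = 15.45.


Stability requires cμ > λ ⇔ c > λ/μ.
λ/μ = 54.42/15.45 = 3.5223
Minimum integer c = ⌊3.5223⌋ + 1 = 4
Check: 4·15.45 = 61.80 > 54.42, while 3·15.45 = 46.35 ≤ 54.42

Final: 4 servers


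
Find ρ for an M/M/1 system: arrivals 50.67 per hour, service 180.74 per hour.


ρ = λ/μ = 50.67/180.74 = 0.2803

Final: 0.2803


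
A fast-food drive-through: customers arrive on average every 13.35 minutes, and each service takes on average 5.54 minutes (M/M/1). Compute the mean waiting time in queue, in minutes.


λ = 60/13.35 = 4.4944 /hr
μ = 60/5.54 = 10.8303 /hr
ρ = λ/μ = 4.4944/10.8303 = 0.4150
Wq = ρ/(μ−λ) = 0.4150/(10.8303−4.4944) = 0.06550 hr
In minutes: 0.06550·60 = 3.930 min

Final: 3.930 min


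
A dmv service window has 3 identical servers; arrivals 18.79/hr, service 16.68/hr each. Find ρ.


ρ = λ/(cμ) = 18.79/(3·16.68) = 18.79/50.04 = 0.3755

Final: 0.3755


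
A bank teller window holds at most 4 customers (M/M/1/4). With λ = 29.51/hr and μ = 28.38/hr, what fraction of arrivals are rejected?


ρ = λ/μ = 29.51/28.38 = 1.0398
P_K = (1−ρ)ρ^K/(1−ρ^(K+1)) = (-0.03982·1.169034)/(1 − 1.215582)
= -0.046547/-0.215582 = 0.215914

Final: 0.215914


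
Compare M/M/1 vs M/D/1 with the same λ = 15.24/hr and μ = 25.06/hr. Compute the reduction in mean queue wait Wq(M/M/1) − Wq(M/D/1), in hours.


ρ = 15.24/25.06 = 0.6081
Wq(M/M/1) = ρ/(μ−λ) = 0.6081/9.82 = 0.06193 hr
Wq(M/D/1) = ρ/(2(μ−λ)) = 0.03096 hr
Savings = 0.06193 − 0.03096 = 0.03096 hr

Final: 0.03096 hr


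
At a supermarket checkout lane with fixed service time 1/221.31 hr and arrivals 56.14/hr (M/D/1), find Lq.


ρ = 56.14/221.31 = 0.2537
M/D/1: Lq = ρ²/(2(1−ρ)) = 0.06435/(2·0.7463) = 0.04311

Final: 0.04311


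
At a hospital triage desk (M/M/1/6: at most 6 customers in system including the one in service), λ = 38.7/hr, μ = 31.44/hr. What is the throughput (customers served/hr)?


ρ = 1.2309; P_K = (1−ρ)ρ^6/(1−ρ^7) = 0.244764
λ_eff = λ(1 − P_K) = 38.7·(1 − 0.244764) = 38.7·0.755236 = 29.2276 /hr

Final: 29.2276 /hr


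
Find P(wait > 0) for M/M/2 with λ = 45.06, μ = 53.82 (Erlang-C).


a = λ/μ = 0.8372; ρ = a/2 = 0.4186
P₀ = 0.409823 (from M/M/c formula)
C(c,a) = [a^c/(c!(1−ρ))]·P₀ = [0.70096/(2·0.5814)]·0.409823
= 0.60284·0.409823 = 0.247058

Final: 0.247058


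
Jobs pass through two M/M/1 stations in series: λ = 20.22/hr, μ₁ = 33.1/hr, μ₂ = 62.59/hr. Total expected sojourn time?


Each node sees arrival rate λ = 20.22/hr (tandem ⇒ throughput preserved).
W₁ = 1/(μ₁−λ) = 1/(33.1−20.22) = 0.07764 hr
W₂ = 1/(μ₂−λ) = 1/(62.59−20.22) = 0.02360 hr
W_total = W₁ + W₂ = 0.07764 + 0.02360 = 0.10124 hr

Final: 0.10124 hr


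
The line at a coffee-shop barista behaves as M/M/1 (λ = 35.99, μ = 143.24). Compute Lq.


ρ = 35.99/143.24 = 0.2513
Lq = ρ²/(1−ρ) = 0.06313/0.7487 = 0.08431

Final: 0.08431


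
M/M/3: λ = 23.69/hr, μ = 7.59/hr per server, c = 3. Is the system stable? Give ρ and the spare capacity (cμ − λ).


Total capacity cμ = 3·7.59 = 22.77/hr
ρ = λ/(cμ) = 23.69/22.77 = 1.0404
Stable ⇔ ρ < 1: NO
Spare capacity = cμ − λ = 22.77 − 23.69 = -0.92/hr

Final: ρ = 1.0404; unstable; margin = -0.92/hr


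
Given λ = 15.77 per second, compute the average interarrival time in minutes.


Mean interarrival time = 1/λ = 1/15.77 second = 0.06341 second
In minutes: 0.06341 × 0.0166667 = 0.001057 min

Final: 0.001057 min


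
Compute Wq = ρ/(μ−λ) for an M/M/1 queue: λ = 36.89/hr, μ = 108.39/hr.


ρ = 36.89/108.39 = 0.3403
Wq = ρ/(μ−λ) = 0.3403/(108.39 − 36.89) = 0.3403/71.50 = 0.004760 hr

Final: 0.004760 hr


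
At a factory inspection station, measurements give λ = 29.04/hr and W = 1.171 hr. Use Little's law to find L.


L = λW = 29.04·1.171 = 34.0058

Final: 34.0058


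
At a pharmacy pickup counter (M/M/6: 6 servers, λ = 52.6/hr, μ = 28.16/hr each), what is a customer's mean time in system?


a = 1.8679; ρ = 0.3113; P₀ = 0.154297
Lq = P₀·a^c·ρ/(c!(1−ρ)²) = 0.005975
Wq = Lq/λ = 0.005975/52.6 = 0.0001136 hr
W = Wq + 1/μ = 0.0001136 + 0.03551 = 0.03562 hr

Final: 0.03562 hr


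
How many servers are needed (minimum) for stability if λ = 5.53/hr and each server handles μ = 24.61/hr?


Stability requires cμ > λ ⇔ c > λ/μ.
λ/μ = 5.53/24.61 = 0.2247
Minimum integer c = ⌊0.2247⌋ + 1 = 1
Check: 1·24.61 = 24.61 > 5.53, while 0·24.61 = 0.00 ≤ 5.53

Final: 1 servers


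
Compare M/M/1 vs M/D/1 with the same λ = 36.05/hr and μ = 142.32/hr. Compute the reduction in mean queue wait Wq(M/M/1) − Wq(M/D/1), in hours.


ρ = 36.05/142.32 = 0.2533
Wq(M/M/1) = ρ/(μ−λ) = 0.2533/106.27 = 0.002384 hr
Wq(M/D/1) = ρ/(2(μ−λ)) = 0.001192 hr
Savings = 0.002384 − 0.001192 = 0.001192 hr

Final: 0.001192 hr


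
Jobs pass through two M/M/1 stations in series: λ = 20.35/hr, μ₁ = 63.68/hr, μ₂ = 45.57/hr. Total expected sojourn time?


Each node sees arrival rate λ = 20.35/hr (tandem ⇒ throughput preserved).
W₁ = 1/(μ₁−λ) = 1/(63.68−20.35) = 0.02308 hr
W₂ = 1/(μ₂−λ) = 1/(45.57−20.35) = 0.03965 hr
W_total = W₁ + W₂ = 0.02308 + 0.03965 = 0.06273 hr

Final: 0.06273 hr


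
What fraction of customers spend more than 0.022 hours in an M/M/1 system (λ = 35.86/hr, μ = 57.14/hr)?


W ~ Exponential(μ−λ) for M/M/1.
μ − λ = 57.14 − 35.86 = 21.2800
P(W > t) = e^{−(μ−λ)t} = e^{−0.4682} = 0.626153

Final: 0.626153


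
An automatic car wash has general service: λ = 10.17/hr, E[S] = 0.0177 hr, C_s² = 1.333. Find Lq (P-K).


ρ = λ·E[S] = 10.17·0.0177 = 0.1800
Lq = ρ²(1+C_s²)/(2(1−ρ)) = 0.03240·(1+1.333)/(2·0.8200)
= 0.03240·2.3330/1.6400 = 0.04610

Final: 0.04610


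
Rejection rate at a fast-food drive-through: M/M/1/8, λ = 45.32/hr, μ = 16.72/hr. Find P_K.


ρ = λ/μ = 45.32/16.72 = 2.7105
P_K = (1−ρ)ρ^K/(1−ρ^(K+1)) = (-1.7105·2913.593937)/(1 − 7897.373040)
= -4983.779103/-7896.373040 = 0.631148

Final: 0.631148


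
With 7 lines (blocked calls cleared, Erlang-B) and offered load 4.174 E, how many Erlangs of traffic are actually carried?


B(7,4.174) = 0.071874 (Erlang-B)
Carried load = a(1 − B) = 4.174·(1 − 0.071874) = 4.174·0.928126 = 3.8740 E

Final: 3.8740 Erlangs


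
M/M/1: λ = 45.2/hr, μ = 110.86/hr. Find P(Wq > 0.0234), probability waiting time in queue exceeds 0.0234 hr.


ρ = 45.2/110.86 = 0.4077
P(Wq > t) = ρ·e^{−(μ−λ)t} = 0.4077·e^{−1.5364}
= 0.4077·0.215145 = 0.087719

Final: 0.087719


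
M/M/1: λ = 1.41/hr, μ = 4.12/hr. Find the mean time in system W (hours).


W = 1/(μ−λ) = 1/(4.12 − 1.41) = 1/2.71 = 0.3690 hr

Final: 0.3690 hr


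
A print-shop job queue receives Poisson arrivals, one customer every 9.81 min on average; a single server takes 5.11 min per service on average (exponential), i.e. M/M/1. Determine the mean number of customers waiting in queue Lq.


λ = 60/9.81 = 6.1162 /hr
μ = 60/5.11 = 11.7417 /hr
ρ = λ/μ = 6.1162/11.7417 = 0.5209
Lq = ρ²/(1−ρ) = 0.2713/0.4791 = 0.5663

Final: 0.5663


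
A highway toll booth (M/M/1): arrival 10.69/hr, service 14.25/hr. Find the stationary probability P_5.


ρ = 10.69/14.25 = 0.7502
P_n = (1−ρ)·ρ^n = (1 − 0.7502)·0.7502^5 = 0.2498·0.237582 = 0.059354

Final: 0.059354


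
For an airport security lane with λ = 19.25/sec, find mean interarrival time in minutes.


Mean interarrival time = 1/λ = 1/19.25 second = 0.05195 second
In minutes: 0.05195 × 0.0166667 = 0.0008658 min

Final: 0.0008658 min


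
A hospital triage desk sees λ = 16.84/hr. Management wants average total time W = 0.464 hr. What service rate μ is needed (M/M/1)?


W = 1/(μ−λ) ⇒ μ − λ = 1/W = 1/0.464 = 2.1552
μ = λ + 1/W = 16.84 + 2.1552 = 18.9952 per hr

Final: 18.9952 /hr


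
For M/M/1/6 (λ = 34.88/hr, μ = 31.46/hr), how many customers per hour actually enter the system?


ρ = 1.1087; P_K = (1−ρ)ρ^6/(1−ρ^7) = 0.190610
λ_eff = λ(1 − P_K) = 34.88·(1 − 0.190610) = 34.88·0.809390 = 28.2315 /hr

Final: 28.2315 /hr


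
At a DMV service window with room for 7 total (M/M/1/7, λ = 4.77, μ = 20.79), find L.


ρ = 4.77/20.79 = 0.2294
L = ρ[1 − (K+1)ρ^K + Kρ^(K+1)] / [(1−ρ)(1−ρ^(K+1))]
Numerator: 0.2294·(1 − 8·0.00003347 + 7·0.000007679) = 0.229388
Denominator: (0.7706)·(0.999992) = 0.770557
L = 0.229388/0.770557 = 0.2977

Final: 0.2977


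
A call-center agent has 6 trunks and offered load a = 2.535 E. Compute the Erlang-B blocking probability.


B(c,a) = (a^c/c!) / Σ_{k=0}^{c} a^k/k!
a^6/6! = 0.368583
Σ terms (k=0..6): 1.00000 + 2.53500 + 3.21311 + 2.71508 + 1.72068 + 0.87239 + 0.36858 = 12.424843
B = 0.368583/12.424843 = 0.029665

Final: 0.029665


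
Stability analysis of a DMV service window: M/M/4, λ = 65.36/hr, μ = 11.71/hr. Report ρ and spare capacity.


Total capacity cμ = 4·11.71 = 46.84/hr
ρ = λ/(cμ) = 65.36/46.84 = 1.3954
Stable ⇔ ρ < 1: NO
Spare capacity = cμ − λ = 46.84 − 65.36 = -18.52/hr

Final: ρ = 1.3954; unstable; margin = -18.52/hr


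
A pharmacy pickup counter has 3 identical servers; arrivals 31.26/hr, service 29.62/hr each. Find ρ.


ρ = λ/(cμ) = 31.26/(3·29.62) = 31.26/88.86 = 0.3518

Final: 0.3518


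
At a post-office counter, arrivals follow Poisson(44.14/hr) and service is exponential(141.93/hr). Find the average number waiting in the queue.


ρ = 44.14/141.93 = 0.3110
Lq = ρ²/(1−ρ) = 0.09672/0.6890 = 0.1404

Final: 0.1404


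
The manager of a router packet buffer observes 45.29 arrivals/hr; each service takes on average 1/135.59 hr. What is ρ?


ρ = λ/μ = 45.29/135.59 = 0.3340

Final: 0.3340


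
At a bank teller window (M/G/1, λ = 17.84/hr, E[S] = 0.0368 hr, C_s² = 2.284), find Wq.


ρ = λ·E[S] = 17.84·0.0368 = 0.6565
E[S²] = E[S]²(1+C_s²) = 0.0368²·(1+2.284) = 0.004447
Wq = λ·E[S²]/(2(1−ρ)) = 17.84·0.004447/(2·0.3435) = 0.11549 hr

Final: 0.11549 hr


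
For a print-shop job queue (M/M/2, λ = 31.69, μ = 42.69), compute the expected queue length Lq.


a = λ/μ = 0.7423; ρ = a/2 = 0.3712
P₀ = 0.458615
Lq = P₀·a^c·ρ / (c!·(1−ρ)²) = 0.458615·0.55105·0.3712/(2·0.39543)
= 0.11860

Final: 0.11860


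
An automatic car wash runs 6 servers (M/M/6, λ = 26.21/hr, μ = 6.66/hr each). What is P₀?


a = λ/μ = 26.21/6.66 = 3.9354; ρ = a/c = 0.6559
Σ_{k=0}^{5} a^k/k! (terms k=0..5) = 1.00000 + 3.93544 + 7.74383 + 10.15844 + 9.99447 + 7.86652 = 40.69870
Tail: a^6/(6!(1−ρ)) = 3714.98231/(720·0.3441) = 14.99502
P₀ = 1/(40.69870 + 14.99502) = 1/55.69372 = 0.017955

Final: 0.017955


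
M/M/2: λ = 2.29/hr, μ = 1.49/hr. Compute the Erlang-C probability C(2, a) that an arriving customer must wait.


a = λ/μ = 1.5369; ρ = a/2 = 0.7685
P₀ = 0.130930 (from M/M/c formula)
C(c,a) = [a^c/(c!(1−ρ))]·P₀ = [2.36210/(2·0.2315)]·0.130930
= 5.10077·0.130930 = 0.667843

Final: 0.667843


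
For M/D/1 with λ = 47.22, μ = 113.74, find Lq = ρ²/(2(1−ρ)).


ρ = 47.22/113.74 = 0.4152
M/D/1: Lq = ρ²/(2(1−ρ)) = 0.1724/(2·0.5848) = 0.14735

Final: 0.14735


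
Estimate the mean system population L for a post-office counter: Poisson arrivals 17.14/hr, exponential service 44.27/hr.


ρ = λ/μ = 17.14/44.27 = 0.3872
L = ρ/(1−ρ) = 0.3872/(1 − 0.3872) = 0.3872/0.6128 = 0.6318

Final: 0.6318


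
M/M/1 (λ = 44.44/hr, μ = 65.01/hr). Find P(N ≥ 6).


ρ = 44.44/65.01 = 0.6836
P(N ≥ n) = ρ^n = 0.6836^6 = 0.102038

Final: 0.102038


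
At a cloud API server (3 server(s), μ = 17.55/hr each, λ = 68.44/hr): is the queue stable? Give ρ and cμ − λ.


Total capacity cμ = 3·17.55 = 52.65/hr
ρ = λ/(cμ) = 68.44/52.65 = 1.2999
Stable ⇔ ρ < 1: NO
Spare capacity = cμ − λ = 52.65 − 68.44 = -15.79/hr

Final: ρ = 1.2999; unstable; margin = -15.79/hr


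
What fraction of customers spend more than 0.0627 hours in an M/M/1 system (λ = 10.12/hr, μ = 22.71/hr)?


W ~ Exponential(μ−λ) for M/M/1.
μ − λ = 22.71 − 10.12 = 12.5900
P(W > t) = e^{−(μ−λ)t} = e^{−0.7894} = 0.454120

Final: 0.454120


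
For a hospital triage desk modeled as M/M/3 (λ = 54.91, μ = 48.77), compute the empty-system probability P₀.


a = λ/μ = 54.91/48.77 = 1.1259; ρ = a/c = 0.3753
Σ_{k=0}^{2} a^k/k! (terms k=0..2) = 1.00000 + 1.12590 + 0.63382 = 2.75972
Tail: a^3/(3!(1−ρ)) = 1.42724/(6·0.6247) = 0.38078
P₀ = 1/(2.75972 + 0.38078) = 1/3.14050 = 0.318421

Final: 0.318421


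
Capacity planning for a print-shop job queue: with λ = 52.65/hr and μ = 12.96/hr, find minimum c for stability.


Stability requires cμ > λ ⇔ c > λ/μ.
λ/μ = 52.65/12.96 = 4.0625
Minimum integer c = ⌊4.0625⌋ + 1 = 5
Check: 5·12.96 = 64.80 > 52.65, while 4·12.96 = 51.84 ≤ 52.65

Final: 5 servers


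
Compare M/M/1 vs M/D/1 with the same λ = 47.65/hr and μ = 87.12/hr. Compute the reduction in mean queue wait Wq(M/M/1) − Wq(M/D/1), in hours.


ρ = 47.65/87.12 = 0.5469
Wq(M/M/1) = ρ/(μ−λ) = 0.5469/39.47 = 0.01386 hr
Wq(M/D/1) = ρ/(2(μ−λ)) = 0.006929 hr
Savings = 0.01386 − 0.006929 = 0.006929 hr

Final: 0.006929 hr


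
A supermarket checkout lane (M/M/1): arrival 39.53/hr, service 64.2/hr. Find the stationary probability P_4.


ρ = 39.53/64.2 = 0.6157
P_n = (1−ρ)·ρ^n = (1 − 0.6157)·0.6157^4 = 0.3843·0.143737 = 0.055233

Final: 0.055233


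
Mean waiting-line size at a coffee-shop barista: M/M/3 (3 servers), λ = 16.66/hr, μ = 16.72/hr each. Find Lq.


a = λ/μ = 0.9964; ρ = a/3 = 0.3321
P₀ = 0.365003
Lq = P₀·a^c·ρ / (c!·(1−ρ)²) = 0.365003·0.98927·0.3321/(6·0.44604)
= 0.04481

Final: 0.04481


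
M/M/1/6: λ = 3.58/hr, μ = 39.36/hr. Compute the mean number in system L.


ρ = 3.58/39.36 = 0.09096
L = ρ[1 − (K+1)ρ^K + Kρ^(K+1)] / [(1−ρ)(1−ρ^(K+1))]
Numerator: 0.09096·(1 − 7·0.0000005662 + 6·0.00000005150) = 0.090955
Denominator: (0.9090)·(1.000000) = 0.909045
L = 0.090955/0.909045 = 0.1001

Final: 0.1001


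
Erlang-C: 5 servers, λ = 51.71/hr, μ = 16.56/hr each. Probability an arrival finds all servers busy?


a = λ/μ = 3.1226; ρ = a/5 = 0.6245
P₀ = 0.040613 (from M/M/c formula)
C(c,a) = [a^c/(c!(1−ρ))]·P₀ = [296.87322/(120·0.3755)]·0.040613
= 6.58869·0.040613 = 0.267590

Final: 0.267590


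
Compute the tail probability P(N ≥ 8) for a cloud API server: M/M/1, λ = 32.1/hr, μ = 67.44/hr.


ρ = 32.1/67.44 = 0.4760
P(N ≥ n) = ρ^n = 0.4760^8 = 0.002635

Final: 0.002635


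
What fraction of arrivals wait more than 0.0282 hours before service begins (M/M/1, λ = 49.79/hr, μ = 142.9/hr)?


ρ = 49.79/142.9 = 0.3484
P(Wq > t) = ρ·e^{−(μ−λ)t} = 0.3484·e^{−2.6257}
= 0.3484·0.072389 = 0.025222

Final: 0.025222


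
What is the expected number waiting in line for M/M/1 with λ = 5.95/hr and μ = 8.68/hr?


ρ = 5.95/8.68 = 0.6855
Lq = ρ²/(1−ρ) = 0.4699/0.3145 = 1.4940

Final: 1.4940


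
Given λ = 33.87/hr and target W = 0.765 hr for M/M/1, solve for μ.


W = 1/(μ−λ) ⇒ μ − λ = 1/W = 1/0.765 = 1.3072
μ = λ + 1/W = 33.87 + 1.3072 = 35.1772 per hr

Final: 35.1772 /hr


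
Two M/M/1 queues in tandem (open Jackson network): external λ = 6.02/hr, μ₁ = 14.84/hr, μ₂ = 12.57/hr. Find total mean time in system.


Each node sees arrival rate λ = 6.02/hr (tandem ⇒ throughput preserved).
W₁ = 1/(μ₁−λ) = 1/(14.84−6.02) = 0.11338 hr
W₂ = 1/(μ₂−λ) = 1/(12.57−6.02) = 0.15267 hr
W_total = W₁ + W₂ = 0.11338 + 0.15267 = 0.26605 hr

Final: 0.26605 hr


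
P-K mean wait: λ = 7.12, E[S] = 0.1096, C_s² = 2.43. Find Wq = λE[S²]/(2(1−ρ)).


ρ = λ·E[S] = 7.12·0.1096 = 0.7804
E[S²] = E[S]²(1+C_s²) = 0.1096²·(1+2.43) = 0.041202
Wq = λ·E[S²]/(2(1−ρ)) = 7.12·0.041202/(2·0.2196) = 0.66779 hr

Final: 0.66779 hr


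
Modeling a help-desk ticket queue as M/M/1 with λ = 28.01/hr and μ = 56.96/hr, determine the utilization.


ρ = λ/μ = 28.01/56.96 = 0.4917

Final: 0.4917


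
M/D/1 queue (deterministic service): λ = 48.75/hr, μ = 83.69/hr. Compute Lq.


ρ = 48.75/83.69 = 0.5825
M/D/1: Lq = ρ²/(2(1−ρ)) = 0.3393/(2·0.4175) = 0.40637

Final: 0.40637


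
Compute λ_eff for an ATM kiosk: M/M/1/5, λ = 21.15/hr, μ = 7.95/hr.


ρ = 2.6604; P_K = (1−ρ)ρ^5/(1−ρ^6) = 0.625879
λ_eff = λ(1 − P_K) = 21.15·(1 − 0.625879) = 21.15·0.374121 = 7.9127 /hr

Final: 7.9127 /hr


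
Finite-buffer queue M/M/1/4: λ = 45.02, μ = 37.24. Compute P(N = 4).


ρ = λ/μ = 45.02/37.24 = 1.2089
P_K = (1−ρ)ρ^K/(1−ρ^(K+1)) = (-0.2089·2.135912)/(1 − 2.582136)
= -0.446224/-1.582136 = 0.282039

Final: 0.282039


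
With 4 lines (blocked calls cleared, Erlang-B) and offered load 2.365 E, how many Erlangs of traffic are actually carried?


B(4,2.365) = 0.134802 (Erlang-B)
Carried load = a(1 − B) = 2.365·(1 − 0.134802) = 2.365·0.865198 = 2.0462 E

Final: 2.0462 Erlangs


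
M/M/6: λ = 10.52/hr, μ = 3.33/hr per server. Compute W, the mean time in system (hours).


a = 3.1592; ρ = 0.5265; P₀ = 0.041506
Lq = P₀·a^c·ρ/(c!(1−ρ)²) = 0.13460
Wq = Lq/λ = 0.13460/10.52 = 0.01279 hr
W = Wq + 1/μ = 0.01279 + 0.30030 = 0.31309 hr

Final: 0.31309 hr


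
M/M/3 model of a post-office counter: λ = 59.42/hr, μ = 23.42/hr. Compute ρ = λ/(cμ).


ρ = λ/(cμ) = 59.42/(3·23.42) = 59.42/70.26 = 0.8457

Final: 0.8457


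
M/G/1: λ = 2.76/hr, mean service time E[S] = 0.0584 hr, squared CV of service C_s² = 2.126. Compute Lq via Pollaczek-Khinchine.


ρ = λ·E[S] = 2.76·0.0584 = 0.1612
Lq = ρ²(1+C_s²)/(2(1−ρ)) = 0.02598·(1+2.126)/(2·0.8388)
= 0.02598·3.1260/1.6776 = 0.04841

Final: 0.04841


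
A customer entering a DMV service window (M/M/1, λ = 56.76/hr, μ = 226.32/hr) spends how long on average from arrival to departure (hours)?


W = 1/(μ−λ) = 1/(226.32 − 56.76) = 1/169.56 = 0.005898 hr

Final: 0.005898 hr


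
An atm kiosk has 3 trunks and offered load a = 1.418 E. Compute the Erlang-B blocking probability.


B(c,a) = (a^c/c!) / Σ_{k=0}^{c} a^k/k!
a^3/3! = 0.475201
Σ terms (k=0..3): 1.00000 + 1.41800 + 1.00536 + 0.47520 = 3.898563
B = 0.475201/3.898563 = 0.121891

Final: 0.121891


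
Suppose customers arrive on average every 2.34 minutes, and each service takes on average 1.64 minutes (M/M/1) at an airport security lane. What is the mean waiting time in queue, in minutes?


λ = 60/2.34 = 25.6410 /hr
μ = 60/1.64 = 36.5854 /hr
ρ = λ/μ = 25.6410/36.5854 = 0.7009
Wq = ρ/(μ−λ) = 0.7009/(36.5854−25.6410) = 0.06404 hr
In minutes: 0.06404·60 = 3.842 min

Final: 3.842 min


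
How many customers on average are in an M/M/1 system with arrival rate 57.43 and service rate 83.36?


ρ = λ/μ = 57.43/83.36 = 0.6889
L = ρ/(1−ρ) = 0.6889/(1 − 0.6889) = 0.6889/0.3111 = 2.2148

Final: 2.2148


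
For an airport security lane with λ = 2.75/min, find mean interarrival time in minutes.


Mean interarrival time = 1/λ = 1/2.75 minute = 0.36364 minute
In minutes: 0.36364 × 1 = 0.3636 min

Final: 0.3636 min


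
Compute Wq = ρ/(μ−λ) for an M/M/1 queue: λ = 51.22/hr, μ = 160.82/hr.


ρ = 51.22/160.82 = 0.3185
Wq = ρ/(μ−λ) = 0.3185/(160.82 − 51.22) = 0.3185/109.60 = 0.002906 hr

Final: 0.002906 hr


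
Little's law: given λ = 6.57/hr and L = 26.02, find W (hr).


W = L/λ = 26.02/6.57 = 3.9604 hr

Final: 3.9604 hr


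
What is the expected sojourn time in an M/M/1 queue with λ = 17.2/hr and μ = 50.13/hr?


W = 1/(μ−λ) = 1/(50.13 − 17.2) = 1/32.93 = 0.03037 hr

Final: 0.03037 hr


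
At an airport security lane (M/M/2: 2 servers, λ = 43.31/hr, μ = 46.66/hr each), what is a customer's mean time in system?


a = 0.9282; ρ = 0.4641; P₀ = 0.366025
Lq = P₀·a^c·ρ/(c!(1−ρ)²) = 0.25481
Wq = Lq/λ = 0.25481/43.31 = 0.005883 hr
W = Wq + 1/μ = 0.005883 + 0.02143 = 0.02732 hr

Final: 0.02732 hr


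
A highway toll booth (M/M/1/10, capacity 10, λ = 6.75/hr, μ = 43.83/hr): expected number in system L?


ρ = 6.75/43.83 = 0.1540
L = ρ[1 − (K+1)ρ^K + Kρ^(K+1)] / [(1−ρ)(1−ρ^(K+1))]
Numerator: 0.1540·(1 − 11·0.000000007505 + 10·0.000000001156) = 0.154004
Denominator: (0.8460)·(1.000000) = 0.845996
L = 0.154004/0.845996 = 0.1820

Final: 0.1820


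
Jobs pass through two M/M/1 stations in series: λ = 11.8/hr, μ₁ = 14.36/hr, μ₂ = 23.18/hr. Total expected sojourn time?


Each node sees arrival rate λ = 11.8/hr (tandem ⇒ throughput preserved).
W₁ = 1/(μ₁−λ) = 1/(14.36−11.8) = 0.39063 hr
W₂ = 1/(μ₂−λ) = 1/(23.18−11.8) = 0.08787 hr
W_total = W₁ + W₂ = 0.39063 + 0.08787 = 0.47850 hr

Final: 0.47850 hr


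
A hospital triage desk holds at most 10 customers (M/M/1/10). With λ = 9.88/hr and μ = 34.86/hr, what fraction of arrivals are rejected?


ρ = λ/μ = 9.88/34.86 = 0.2834
P_K = (1−ρ)ρ^K/(1−ρ^(K+1)) = (0.7166·0.000003344)/(1 − 0.0000009478)
= 0.000002396/0.999999 = 0.000002396

Final: 0.000002396


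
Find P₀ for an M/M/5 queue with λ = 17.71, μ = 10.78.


a = λ/μ = 17.71/10.78 = 1.6429; ρ = a/c = 0.3286
Σ_{k=0}^{4} a^k/k! (terms k=0..4) = 1.00000 + 1.64286 + 1.34949 + 0.73901 + 0.30352 = 5.03487
Tail: a^5/(5!(1−ρ)) = 11.96738/(120·0.6714) = 0.14853
P₀ = 1/(5.03487 + 0.14853) = 1/5.18340 = 0.192923

Final: 0.192923


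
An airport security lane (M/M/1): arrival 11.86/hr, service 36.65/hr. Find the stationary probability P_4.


ρ = 11.86/36.65 = 0.3236
P_n = (1−ρ)·ρ^n = (1 − 0.3236)·0.3236^4 = 0.6764·0.010966 = 0.007417

Final: 0.007417


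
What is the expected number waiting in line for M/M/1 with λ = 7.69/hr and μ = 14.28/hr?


ρ = 7.69/14.28 = 0.5385
Lq = ρ²/(1−ρ) = 0.2900/0.4615 = 0.6284

Final: 0.6284


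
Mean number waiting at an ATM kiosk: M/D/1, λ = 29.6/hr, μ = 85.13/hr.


ρ = 29.6/85.13 = 0.3477
M/D/1: Lq = ρ²/(2(1−ρ)) = 0.1209/(2·0.6523) = 0.09267

Final: 0.09267


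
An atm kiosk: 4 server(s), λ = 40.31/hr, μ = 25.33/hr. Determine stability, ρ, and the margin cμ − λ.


Total capacity cμ = 4·25.33 = 101.32/hr
ρ = λ/(cμ) = 40.31/101.32 = 0.3978
Stable ⇔ ρ < 1: YES
Spare capacity = cμ − λ = 101.32 − 40.31 = 61.01/hr

Final: ρ = 0.3978; stable; margin = 61.01/hr


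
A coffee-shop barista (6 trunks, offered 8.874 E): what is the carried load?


B(6,8.874) = 0.434513 (Erlang-B)
Carried load = a(1 − B) = 8.874·(1 − 0.434513) = 8.874·0.565487 = 5.0181 E

Final: 5.0181 Erlangs


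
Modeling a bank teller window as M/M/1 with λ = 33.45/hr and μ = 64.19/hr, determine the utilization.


ρ = λ/μ = 33.45/64.19 = 0.5211

Final: 0.5211


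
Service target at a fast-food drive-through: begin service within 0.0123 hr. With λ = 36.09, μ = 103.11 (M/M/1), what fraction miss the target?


ρ = 36.09/103.11 = 0.3500
P(Wq > t) = ρ·e^{−(μ−λ)t} = 0.3500·e^{−0.8243}
= 0.3500·0.438522 = 0.153489

Final: 0.153489


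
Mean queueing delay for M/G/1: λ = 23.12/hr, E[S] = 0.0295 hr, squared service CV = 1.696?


ρ = λ·E[S] = 23.12·0.0295 = 0.6820
E[S²] = E[S]²(1+C_s²) = 0.0295²·(1+1.696) = 0.002346
Wq = λ·E[S²]/(2(1−ρ)) = 23.12·0.002346/(2·0.3180) = 0.08530 hr

Final: 0.08530 hr


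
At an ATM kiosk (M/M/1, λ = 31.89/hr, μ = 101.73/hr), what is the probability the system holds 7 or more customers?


ρ = 31.89/101.73 = 0.3135
P(N ≥ n) = ρ^n = 0.3135^7 = 0.0002975

Final: 0.0002975


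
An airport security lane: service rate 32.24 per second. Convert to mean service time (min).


Mean service time = 1/μ = 1/32.24 second = 0.03102 second
In minutes: 0.03102 × 0.0166667 = 0.0005170 min

Final: 0.0005170 min


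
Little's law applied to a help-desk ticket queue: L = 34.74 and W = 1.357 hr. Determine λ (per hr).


λ = L/W = 34.74/1.357 = 25.6006 /hr

Final: 25.6006 /hr


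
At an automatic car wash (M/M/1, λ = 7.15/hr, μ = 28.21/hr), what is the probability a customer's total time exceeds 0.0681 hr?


W ~ Exponential(μ−λ) for M/M/1.
μ − λ = 28.21 − 7.15 = 21.0600
P(W > t) = e^{−(μ−λ)t} = e^{−1.4342} = 0.238309

Final: 0.238309


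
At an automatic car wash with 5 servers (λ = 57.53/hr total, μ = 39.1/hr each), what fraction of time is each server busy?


ρ = λ/(cμ) = 57.53/(5·39.1) = 57.53/195.50 = 0.2943

Final: 0.2943


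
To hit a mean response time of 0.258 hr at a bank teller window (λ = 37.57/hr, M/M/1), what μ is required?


W = 1/(μ−λ) ⇒ μ − λ = 1/W = 1/0.258 = 3.8760
μ = λ + 1/W = 37.57 + 3.8760 = 41.4460 per hr

Final: 41.4460 /hr


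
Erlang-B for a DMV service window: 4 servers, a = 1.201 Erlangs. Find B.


B(c,a) = (a^c/c!) / Σ_{k=0}^{c} a^k/k!
a^4/4! = 0.086688
Σ terms (k=0..4): 1.00000 + 1.20100 + 0.72120 + 0.28872 + 0.08669 = 3.297609
B = 0.086688/3.297609 = 0.026288

Final: 0.026288


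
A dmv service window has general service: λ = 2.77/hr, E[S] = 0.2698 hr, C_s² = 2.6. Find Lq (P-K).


ρ = λ·E[S] = 2.77·0.2698 = 0.7473
Lq = ρ²(1+C_s²)/(2(1−ρ)) = 0.5585·(1+2.6)/(2·0.2527)
= 0.5585·3.6000/0.5053 = 3.97914

Final: 3.97914


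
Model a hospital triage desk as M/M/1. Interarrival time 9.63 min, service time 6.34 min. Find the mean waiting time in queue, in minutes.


λ = 60/9.63 = 6.2305 /hr
μ = 60/6.34 = 9.4637 /hr
ρ = λ/μ = 6.2305/9.4637 = 0.6584
Wq = ρ/(μ−λ) = 0.6584/(9.4637−6.2305) = 0.20363 hr
In minutes: 0.20363·60 = 12.218 min

Final: 12.218 min


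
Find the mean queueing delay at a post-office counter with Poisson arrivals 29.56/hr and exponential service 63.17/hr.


ρ = 29.56/63.17 = 0.4679
Wq = ρ/(μ−λ) = 0.4679/(63.17 − 29.56) = 0.4679/33.61 = 0.01392 hr

Final: 0.01392 hr


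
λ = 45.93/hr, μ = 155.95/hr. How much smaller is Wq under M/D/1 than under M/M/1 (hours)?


ρ = 45.93/155.95 = 0.2945
Wq(M/M/1) = ρ/(μ−λ) = 0.2945/110.02 = 0.002677 hr
Wq(M/D/1) = ρ/(2(μ−λ)) = 0.001338 hr
Savings = 0.002677 − 0.001338 = 0.001338 hr

Final: 0.001338 hr


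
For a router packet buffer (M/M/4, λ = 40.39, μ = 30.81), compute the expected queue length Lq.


a = λ/μ = 1.3109; ρ = a/4 = 0.3277
P₀ = 0.268186
Lq = P₀·a^c·ρ / (c!·(1−ρ)²) = 0.268186·2.95344·0.3277/(24·0.45194)
= 0.02393

Final: 0.02393


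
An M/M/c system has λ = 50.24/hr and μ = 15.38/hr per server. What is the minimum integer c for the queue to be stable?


Stability requires cμ > λ ⇔ c > λ/μ.
λ/μ = 50.24/15.38 = 3.2666
Minimum integer c = ⌊3.2666⌋ + 1 = 4
Check: 4·15.38 = 61.52 > 50.24, while 3·15.38 = 46.14 ≤ 50.24

Final: 4 servers


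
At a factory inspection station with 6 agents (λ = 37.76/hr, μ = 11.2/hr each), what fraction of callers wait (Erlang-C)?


a = λ/μ = 3.3714; ρ = a/6 = 0.5619
P₀ = 0.033211 (from M/M/c formula)
C(c,a) = [a^c/(c!(1−ρ))]·P₀ = [1468.53323/(720·0.4381)]·0.033211
= 4.65568·0.033211 = 0.154620

Final: 0.154620


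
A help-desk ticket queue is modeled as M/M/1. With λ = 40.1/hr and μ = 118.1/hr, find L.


ρ = λ/μ = 40.1/118.1 = 0.3395
L = ρ/(1−ρ) = 0.3395/(1 − 0.3395) = 0.3395/0.6605 = 0.5141

Final: 0.5141


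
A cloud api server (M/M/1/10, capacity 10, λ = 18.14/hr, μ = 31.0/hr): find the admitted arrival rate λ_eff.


ρ = 0.5852; P_K = (1−ρ)ρ^10/(1−ρ^11) = 0.001958
λ_eff = λ(1 − P_K) = 18.14·(1 − 0.001958) = 18.14·0.998042 = 18.1045 /hr

Final: 18.1045 /hr


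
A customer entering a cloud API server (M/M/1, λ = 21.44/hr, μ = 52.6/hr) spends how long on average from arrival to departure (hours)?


W = 1/(μ−λ) = 1/(52.6 − 21.44) = 1/31.16 = 0.03209 hr

Final: 0.03209 hr


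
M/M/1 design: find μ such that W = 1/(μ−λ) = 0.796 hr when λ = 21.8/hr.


W = 1/(μ−λ) ⇒ μ − λ = 1/W = 1/0.796 = 1.2563
μ = λ + 1/W = 21.8 + 1.2563 = 23.0563 per hr

Final: 23.0563 /hr


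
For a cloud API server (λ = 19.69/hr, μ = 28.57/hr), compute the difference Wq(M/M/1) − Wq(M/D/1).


ρ = 19.69/28.57 = 0.6892
Wq(M/M/1) = ρ/(μ−λ) = 0.6892/8.88 = 0.07761 hr
Wq(M/D/1) = ρ/(2(μ−λ)) = 0.03881 hr
Savings = 0.07761 − 0.03881 = 0.03881 hr

Final: 0.03881 hr


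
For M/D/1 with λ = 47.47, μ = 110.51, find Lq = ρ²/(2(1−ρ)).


ρ = 47.47/110.51 = 0.4296
M/D/1: Lq = ρ²/(2(1−ρ)) = 0.1845/(2·0.5704) = 0.16173

Final: 0.16173


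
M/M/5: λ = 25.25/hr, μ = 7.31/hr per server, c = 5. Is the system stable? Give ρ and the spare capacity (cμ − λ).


Total capacity cμ = 5·7.31 = 36.55/hr
ρ = λ/(cμ) = 25.25/36.55 = 0.6908
Stable ⇔ ρ < 1: YES
Spare capacity = cμ − λ = 36.55 − 25.25 = 11.30/hr

Final: ρ = 0.6908; stable; margin = 11.30/hr


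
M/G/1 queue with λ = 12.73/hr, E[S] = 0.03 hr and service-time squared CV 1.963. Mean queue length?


ρ = λ·E[S] = 12.73·0.03 = 0.3819
Lq = ρ²(1+C_s²)/(2(1−ρ)) = 0.1458·(1+1.963)/(2·0.6181)
= 0.1458·2.9630/1.2362 = 0.34958

Final: 0.34958


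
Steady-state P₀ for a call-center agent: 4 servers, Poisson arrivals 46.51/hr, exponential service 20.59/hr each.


a = λ/μ = 46.51/20.59 = 2.2589; ρ = a/c = 0.5647
Σ_{k=0}^{3} a^k/k! (terms k=0..3) = 1.00000 + 2.25886 + 2.55123 + 1.92096 = 7.73106
Tail: a^4/(4!(1−ρ)) = 26.03514/(24·0.4353) = 2.49216
P₀ = 1/(7.73106 + 2.49216) = 1/10.22322 = 0.097817

Final: 0.097817


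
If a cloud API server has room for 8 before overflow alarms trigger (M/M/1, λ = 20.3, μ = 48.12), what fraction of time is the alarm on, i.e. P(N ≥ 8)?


ρ = 20.3/48.12 = 0.4219
P(N ≥ n) = ρ^n = 0.4219^8 = 0.001003

Final: 0.001003


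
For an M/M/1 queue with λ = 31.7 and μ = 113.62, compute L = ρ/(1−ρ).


ρ = λ/μ = 31.7/113.62 = 0.2790
L = ρ/(1−ρ) = 0.2790/(1 − 0.2790) = 0.2790/0.7210 = 0.3870

Final: 0.3870


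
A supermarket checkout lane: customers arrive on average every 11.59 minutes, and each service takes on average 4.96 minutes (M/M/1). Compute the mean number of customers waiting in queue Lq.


λ = 60/11.59 = 5.1769 /hr
μ = 60/4.96 = 12.0968 /hr
ρ = λ/μ = 5.1769/12.0968 = 0.4280
Lq = ρ²/(1−ρ) = 0.1831/0.5720 = 0.3202

Final: 0.3202


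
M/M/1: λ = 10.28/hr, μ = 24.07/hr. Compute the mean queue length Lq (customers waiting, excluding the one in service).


ρ = 10.28/24.07 = 0.4271
Lq = ρ²/(1−ρ) = 0.1824/0.5729 = 0.3184

Final: 0.3184


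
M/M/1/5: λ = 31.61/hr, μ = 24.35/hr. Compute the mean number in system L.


ρ = 31.61/24.35 = 1.2982
L = ρ[1 − (K+1)ρ^K + Kρ^(K+1)] / [(1−ρ)(1−ρ^(K+1))]
Numerator: 1.2982·(1 − 6·3.686614 + 5·4.785785) = 3.646823
Denominator: (-0.2982)·(-3.785785) = 1.128739
L = 3.646823/1.128739 = 3.2309

Final: 3.2309


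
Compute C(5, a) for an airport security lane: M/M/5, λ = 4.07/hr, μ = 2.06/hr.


a = λ/μ = 1.9757; ρ = a/5 = 0.3951
P₀ = 0.137693 (from M/M/c formula)
C(c,a) = [a^c/(c!(1−ρ))]·P₀ = [30.10481/(120·0.6049)]·0.137693
= 0.41477·0.137693 = 0.057111

Final: 0.057111


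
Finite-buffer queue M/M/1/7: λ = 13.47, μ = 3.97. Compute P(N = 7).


ρ = λ/μ = 13.47/3.97 = 3.3929
P_K = (1−ρ)ρ^K/(1−ρ^(K+1)) = (-2.3929·5176.540578)/(1 − 17563.728359)
= -12387.187781/-17562.728359 = 0.705311

Final: 0.705311


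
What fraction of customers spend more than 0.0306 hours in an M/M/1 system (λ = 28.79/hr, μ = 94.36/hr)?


W ~ Exponential(μ−λ) for M/M/1.
μ − λ = 94.36 − 28.79 = 65.5700
P(W > t) = e^{−(μ−λ)t} = e^{−2.0064} = 0.134466

Final: 0.134466


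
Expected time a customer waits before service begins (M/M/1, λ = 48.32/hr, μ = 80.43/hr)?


ρ = 48.32/80.43 = 0.6008
Wq = ρ/(μ−λ) = 0.6008/(80.43 − 48.32) = 0.6008/32.11 = 0.01871 hr

Final: 0.01871 hr


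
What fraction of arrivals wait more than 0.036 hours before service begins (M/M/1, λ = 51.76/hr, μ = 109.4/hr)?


ρ = 51.76/109.4 = 0.4731
P(Wq > t) = ρ·e^{−(μ−λ)t} = 0.4731·e^{−2.0750}
= 0.4731·0.125551 = 0.059402

Final: 0.059402


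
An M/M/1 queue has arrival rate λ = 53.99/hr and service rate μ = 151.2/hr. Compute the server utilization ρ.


ρ = λ/μ = 53.99/151.2 = 0.3571

Final: 0.3571


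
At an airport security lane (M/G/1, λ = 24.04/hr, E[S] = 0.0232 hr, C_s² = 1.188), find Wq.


ρ = λ·E[S] = 24.04·0.0232 = 0.5577
E[S²] = E[S]²(1+C_s²) = 0.0232²·(1+1.188) = 0.001178
Wq = λ·E[S²]/(2(1−ρ)) = 24.04·0.001178/(2·0.4423) = 0.03201 hr

Final: 0.03201 hr


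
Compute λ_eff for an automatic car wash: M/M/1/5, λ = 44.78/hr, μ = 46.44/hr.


ρ = 0.9643; P_K = (1−ρ)ρ^5/(1−ρ^6) = 0.151876
λ_eff = λ(1 − P_K) = 44.78·(1 − 0.151876) = 44.78·0.848124 = 37.9790 /hr

Final: 37.9790 /hr


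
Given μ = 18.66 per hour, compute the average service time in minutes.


Mean service time = 1/μ = 1/18.66 hour = 0.05359 hour
In minutes: 0.05359 × 60 = 3.2154 min

Final: 3.2154 min


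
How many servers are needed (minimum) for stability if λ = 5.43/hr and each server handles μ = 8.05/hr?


Stability requires cμ > λ ⇔ c > λ/μ.
λ/μ = 5.43/8.05 = 0.6745
Minimum integer c = ⌊0.6745⌋ + 1 = 1
Check: 1·8.05 = 8.05 > 5.43, while 0·8.05 = 0.00 ≤ 5.43

Final: 1 servers


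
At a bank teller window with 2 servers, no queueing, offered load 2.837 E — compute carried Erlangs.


B(2,2.837) = 0.511912 (Erlang-B)
Carried load = a(1 − B) = 2.837·(1 − 0.511912) = 2.837·0.488088 = 1.3847 E

Final: 1.3847 Erlangs


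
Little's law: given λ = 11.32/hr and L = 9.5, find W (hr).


W = L/λ = 9.5/11.32 = 0.8392 hr

Final: 0.8392 hr


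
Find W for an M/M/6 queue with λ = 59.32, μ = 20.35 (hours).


a = 2.9150; ρ = 0.4858; P₀ = 0.053444
Lq = P₀·a^c·ρ/(c!(1−ρ)²) = 0.08369
Wq = Lq/λ = 0.08369/59.32 = 0.001411 hr
W = Wq + 1/μ = 0.001411 + 0.04914 = 0.05055 hr

Final: 0.05055 hr


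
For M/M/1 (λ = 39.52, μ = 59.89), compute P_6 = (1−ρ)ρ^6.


ρ = 39.52/59.89 = 0.6599
P_n = (1−ρ)·ρ^n = (1 − 0.6599)·0.6599^6 = 0.3401·0.082561 = 0.028081

Final: 0.028081


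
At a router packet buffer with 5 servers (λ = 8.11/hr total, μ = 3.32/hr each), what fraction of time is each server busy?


ρ = λ/(cμ) = 8.11/(5·3.32) = 8.11/16.60 = 0.4886

Final: 0.4886


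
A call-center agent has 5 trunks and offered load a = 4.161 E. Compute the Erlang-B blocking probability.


B(c,a) = (a^c/c!) / Σ_{k=0}^{c} a^k/k!
a^5/5! = 10.394589
Σ terms (k=0..5): 1.00000 + 4.16100 + 8.65696 + 12.00720 + 12.49049 + 10.39459 = 48.710248
B = 10.394589/48.710248 = 0.213396

Final: 0.213396


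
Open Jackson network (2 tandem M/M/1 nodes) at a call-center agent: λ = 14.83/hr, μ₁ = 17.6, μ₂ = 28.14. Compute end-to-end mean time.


Each node sees arrival rate λ = 14.83/hr (tandem ⇒ throughput preserved).
W₁ = 1/(μ₁−λ) = 1/(17.6−14.83) = 0.36101 hr
W₂ = 1/(μ₂−λ) = 1/(28.14−14.83) = 0.07513 hr
W_total = W₁ + W₂ = 0.36101 + 0.07513 = 0.43614 hr

Final: 0.43614 hr


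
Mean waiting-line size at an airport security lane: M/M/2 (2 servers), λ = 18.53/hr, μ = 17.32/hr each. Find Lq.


a = λ/μ = 1.0699; ρ = a/2 = 0.5349
P₀ = 0.302990
Lq = P₀·a^c·ρ / (c!·(1−ρ)²) = 0.302990·1.14460·0.5349/(2·0.21629)
= 0.42886

Final: 0.42886


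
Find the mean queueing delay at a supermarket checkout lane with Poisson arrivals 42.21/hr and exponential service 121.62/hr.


ρ = 42.21/121.62 = 0.3471
Wq = ρ/(μ−λ) = 0.3471/(121.62 − 42.21) = 0.3471/79.41 = 0.004371 hr

Final: 0.004371 hr


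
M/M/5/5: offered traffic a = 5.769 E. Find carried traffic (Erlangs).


B(5,5.769) = 0.343967 (Erlang-B)
Carried load = a(1 − B) = 5.769·(1 − 0.343967) = 5.769·0.656033 = 3.7847 E

Final: 3.7847 Erlangs


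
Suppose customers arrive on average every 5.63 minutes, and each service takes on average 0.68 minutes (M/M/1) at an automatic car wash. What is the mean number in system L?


λ = 60/5.63 = 10.6572 /hr
μ = 60/0.68 = 88.2353 /hr
ρ = λ/μ = 10.6572/88.2353 = 0.1208
L = ρ/(1−ρ) = 0.1208/0.8792 = 0.1374

Final: 0.1374


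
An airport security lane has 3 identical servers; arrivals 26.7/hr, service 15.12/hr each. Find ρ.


ρ = λ/(cμ) = 26.7/(3·15.12) = 26.7/45.36 = 0.5886

Final: 0.5886


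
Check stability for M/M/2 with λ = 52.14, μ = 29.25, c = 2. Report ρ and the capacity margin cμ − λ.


Total capacity cμ = 2·29.25 = 58.50/hr
ρ = λ/(cμ) = 52.14/58.50 = 0.8913
Stable ⇔ ρ < 1: YES
Spare capacity = cμ − λ = 58.50 − 52.14 = 6.36/hr

Final: ρ = 0.8913; stable; margin = 6.36/hr
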